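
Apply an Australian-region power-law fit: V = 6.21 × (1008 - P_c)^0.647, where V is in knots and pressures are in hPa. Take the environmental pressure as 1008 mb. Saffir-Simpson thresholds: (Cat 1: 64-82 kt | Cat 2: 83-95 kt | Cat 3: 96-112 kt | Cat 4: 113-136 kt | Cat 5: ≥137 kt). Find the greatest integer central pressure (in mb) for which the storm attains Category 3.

939 mb

Category 3 begins at V = 96 kt.
Required ΔP = (96/6.21)^(1/0.647) = 15.459^1.546 ≈ 68.86 mb.
P_c ≤ 1008 − 68.86 = 939.14, so the highest integer P_c is 939 mb.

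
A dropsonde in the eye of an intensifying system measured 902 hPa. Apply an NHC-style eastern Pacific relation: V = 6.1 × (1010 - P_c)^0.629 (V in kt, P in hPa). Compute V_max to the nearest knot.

116 kt

ΔP = 1010 − 902 = 108 hPa.
108^0.629 ≈ 19.012.
V ≈ 6.1 × 19.012 ≈ 116.0 kt.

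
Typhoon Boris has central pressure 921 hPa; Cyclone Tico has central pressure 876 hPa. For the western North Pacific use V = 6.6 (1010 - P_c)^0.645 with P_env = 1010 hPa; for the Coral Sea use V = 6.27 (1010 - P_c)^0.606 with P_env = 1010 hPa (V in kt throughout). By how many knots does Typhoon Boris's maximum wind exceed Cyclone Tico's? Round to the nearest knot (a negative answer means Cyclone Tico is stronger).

-3 kt

Typhoon Boris: ΔP = 89; V ≈ 6.6 × 89^0.645 ≈ 119.37 kt.
Cyclone Tico: ΔP = 134; V ≈ 6.27 × 134^0.606 ≈ 121.98 kt.
Difference ≈ 119.37 − 121.98 = -2.61 → -3 kt.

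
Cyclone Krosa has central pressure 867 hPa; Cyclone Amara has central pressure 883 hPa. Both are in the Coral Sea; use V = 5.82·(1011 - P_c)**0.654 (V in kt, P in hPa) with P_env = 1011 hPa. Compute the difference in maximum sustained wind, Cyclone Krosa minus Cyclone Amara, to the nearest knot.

Cyclone Krosa: ΔP = 144; V ≈ 5.82 × 144^0.654 ≈ 150.14 kt.
Cyclone Amara: ΔP = 128; V ≈ 5.82 × 128^0.654 ≈ 139.01 kt.
Difference ≈ 150.14 − 139.01 = 11.13 → 11 kt.

11 kt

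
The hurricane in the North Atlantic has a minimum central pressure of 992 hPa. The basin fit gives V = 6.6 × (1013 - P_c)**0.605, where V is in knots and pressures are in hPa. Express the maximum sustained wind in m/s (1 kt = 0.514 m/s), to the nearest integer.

ΔP = 1013 − 992 = 21 hPa.
V ≈ 6.6 × 21^0.605 = 6.6 × 6.309 ≈ 41.638 kt.
41.638 × 0.514 ≈ 21.40 m/s → 21 m/s.

21 m/s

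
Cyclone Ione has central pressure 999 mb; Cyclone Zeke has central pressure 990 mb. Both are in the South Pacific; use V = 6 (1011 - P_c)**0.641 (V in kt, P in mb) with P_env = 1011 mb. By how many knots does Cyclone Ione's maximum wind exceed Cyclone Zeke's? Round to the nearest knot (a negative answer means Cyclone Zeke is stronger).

Cyclone Ione: ΔP = 12; V ≈ 6 × 12^0.641 ≈ 29.51 kt.
Cyclone Zeke: ΔP = 21; V ≈ 6 × 21^0.641 ≈ 42.24 kt.
Difference ≈ 29.51 − 42.24 = -12.73 → -13 kt.

-13 kt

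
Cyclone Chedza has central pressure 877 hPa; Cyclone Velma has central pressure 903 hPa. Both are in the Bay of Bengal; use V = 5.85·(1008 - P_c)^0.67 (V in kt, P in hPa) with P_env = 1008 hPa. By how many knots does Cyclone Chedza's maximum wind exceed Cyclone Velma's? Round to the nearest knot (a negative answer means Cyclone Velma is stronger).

21 kt

Cyclone Chedza: ΔP = 131; V ≈ 5.85 × 131^0.67 ≈ 153.37 kt.
Cyclone Velma: ΔP = 105; V ≈ 5.85 × 105^0.67 ≈ 132.24 kt.
Difference ≈ 153.37 − 132.24 = 21.13 → 21 kt.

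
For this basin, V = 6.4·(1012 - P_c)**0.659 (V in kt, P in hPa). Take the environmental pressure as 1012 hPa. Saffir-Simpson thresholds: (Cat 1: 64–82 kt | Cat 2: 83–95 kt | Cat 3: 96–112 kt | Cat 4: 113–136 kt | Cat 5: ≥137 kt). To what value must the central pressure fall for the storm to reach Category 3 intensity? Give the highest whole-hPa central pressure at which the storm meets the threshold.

951 hPa

Category 3 begins at V = 96 kt.
Required ΔP = (96/6.4)^(1/0.659) = 15.000^1.517 ≈ 60.91 hPa.
P_c ≤ 1012 − 60.91 = 951.09, so the highest integer P_c is 951 hPa.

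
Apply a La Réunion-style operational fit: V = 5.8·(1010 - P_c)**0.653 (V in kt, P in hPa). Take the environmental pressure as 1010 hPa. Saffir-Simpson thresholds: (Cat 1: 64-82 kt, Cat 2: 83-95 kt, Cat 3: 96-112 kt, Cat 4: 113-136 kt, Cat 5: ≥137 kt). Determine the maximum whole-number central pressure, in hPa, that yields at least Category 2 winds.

951 hPa

Category 2 begins at V = 83 kt.
Required ΔP = (83/5.8)^(1/0.653) = 14.310^1.531 ≈ 58.85 hPa.
P_c ≤ 1010 − 58.85 = 951.15, so the highest integer P_c is 951 hPa.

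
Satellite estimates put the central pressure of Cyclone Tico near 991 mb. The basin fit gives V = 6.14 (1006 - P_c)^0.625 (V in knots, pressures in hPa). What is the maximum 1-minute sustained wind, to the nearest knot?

33 kt

ΔP = 1006 − 991 = 15 mb.
15^0.625 ≈ 5.433.
V ≈ 6.14 × 5.433 ≈ 33.4 kt.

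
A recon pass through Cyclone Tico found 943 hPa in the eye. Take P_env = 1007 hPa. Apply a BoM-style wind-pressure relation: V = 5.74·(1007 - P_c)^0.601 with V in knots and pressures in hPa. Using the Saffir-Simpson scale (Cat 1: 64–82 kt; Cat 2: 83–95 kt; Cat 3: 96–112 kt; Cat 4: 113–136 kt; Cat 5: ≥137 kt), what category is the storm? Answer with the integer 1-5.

1

ΔP = 1007 − 943 = 64 hPa.
V ≈ 5.74 × 64^0.601 = 5.74 × 12.18 ≈ 70 kt.
70 kt falls in the Category 1 band.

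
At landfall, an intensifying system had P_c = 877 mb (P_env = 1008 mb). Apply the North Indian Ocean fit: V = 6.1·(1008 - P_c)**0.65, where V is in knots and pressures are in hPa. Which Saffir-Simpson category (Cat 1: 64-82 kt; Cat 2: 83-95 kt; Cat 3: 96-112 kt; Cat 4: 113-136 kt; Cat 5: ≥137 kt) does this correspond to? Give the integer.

ΔP = 1008 − 877 = 131 mb.
V ≈ 6.1 × 131^0.65 = 6.1 × 23.78 ≈ 145 kt.
145 kt falls in the Category 5 band.

5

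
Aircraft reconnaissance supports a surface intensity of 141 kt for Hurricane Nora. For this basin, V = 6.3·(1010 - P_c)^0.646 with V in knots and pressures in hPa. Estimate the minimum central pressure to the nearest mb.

887 mb

ΔP = (V / 6.3)^(1/0.646) = (141/6.3)^1.548.
141/6.3 = 22.381; 22.381^1.548 ≈ 122.91 mb.
P_c = 1010 − 122.91 = 887.09 ≈ 887 mb.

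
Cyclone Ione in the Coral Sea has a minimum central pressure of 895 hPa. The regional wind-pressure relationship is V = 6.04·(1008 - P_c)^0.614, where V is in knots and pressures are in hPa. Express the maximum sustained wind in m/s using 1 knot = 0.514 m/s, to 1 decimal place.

56.6 m/s

ΔP = 1008 − 895 = 113 hPa.
V ≈ 6.04 × 113^0.614 = 6.04 × 18.222 ≈ 110.059 kt.
110.059 × 0.514 ≈ 56.57 m/s → 56.6 m/s.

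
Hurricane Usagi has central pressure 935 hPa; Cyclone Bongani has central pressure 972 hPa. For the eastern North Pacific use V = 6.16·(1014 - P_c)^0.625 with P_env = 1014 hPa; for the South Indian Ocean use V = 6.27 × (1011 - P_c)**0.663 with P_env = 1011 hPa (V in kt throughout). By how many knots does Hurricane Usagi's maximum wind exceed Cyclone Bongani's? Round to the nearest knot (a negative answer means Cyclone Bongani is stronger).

23 kt

Hurricane Usagi: ΔP = 79; V ≈ 6.16 × 79^0.625 ≈ 94.54 kt.
Cyclone Bongani: ΔP = 39; V ≈ 6.27 × 39^0.663 ≈ 71.14 kt.
Difference ≈ 94.54 − 71.14 = 23.40 → 23 kt.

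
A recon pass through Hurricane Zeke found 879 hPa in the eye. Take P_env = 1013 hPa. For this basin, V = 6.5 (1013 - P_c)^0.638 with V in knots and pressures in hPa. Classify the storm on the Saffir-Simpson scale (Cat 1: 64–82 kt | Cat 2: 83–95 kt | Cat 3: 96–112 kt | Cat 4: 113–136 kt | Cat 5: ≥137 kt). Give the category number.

ΔP = 1013 − 879 = 134 hPa.
V ≈ 6.5 × 134^0.638 = 6.5 × 22.76 ≈ 148 kt.
148 kt falls in the Category 5 band.

5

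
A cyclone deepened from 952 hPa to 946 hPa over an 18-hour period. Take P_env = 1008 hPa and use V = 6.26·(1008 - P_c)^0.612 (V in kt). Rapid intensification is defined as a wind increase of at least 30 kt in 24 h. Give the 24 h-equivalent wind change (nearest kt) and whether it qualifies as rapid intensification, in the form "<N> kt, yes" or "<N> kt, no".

6 kt, no

V₁: ΔP = 56, V ≈ 6.26 × 56^0.612 ≈ 73.53 kt.
V₂: ΔP = 62, V ≈ 6.26 × 62^0.612 ≈ 78.26 kt.
ΔV over 18 h = 4.73 kt → 24 h equivalent = 4.73 × 24/18 ≈ 6.31 kt.
6 kt < 30 kt ⇒ not rapid intensification.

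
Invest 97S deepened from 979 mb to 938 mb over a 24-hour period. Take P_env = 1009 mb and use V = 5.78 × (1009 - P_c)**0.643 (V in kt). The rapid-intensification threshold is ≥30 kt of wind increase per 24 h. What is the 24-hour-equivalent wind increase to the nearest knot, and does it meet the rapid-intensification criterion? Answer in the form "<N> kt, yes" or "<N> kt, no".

38 kt, yes

V₁: ΔP = 30, V ≈ 5.78 × 30^0.643 ≈ 51.49 kt.
V₂: ΔP = 71, V ≈ 5.78 × 71^0.643 ≈ 89.60 kt.
ΔV over 24 h = 38.11 kt → 24 h equivalent = 38.11 × 24/24 ≈ 38.11 kt.
38 kt ≥ 30 kt ⇒ rapid intensification.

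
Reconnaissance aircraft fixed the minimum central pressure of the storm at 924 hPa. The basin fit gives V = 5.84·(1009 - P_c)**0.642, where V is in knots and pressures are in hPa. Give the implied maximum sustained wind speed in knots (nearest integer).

101 kt

ΔP = 1009 − 924 = 85 hPa.
85^0.642 ≈ 17.326.
V ≈ 5.84 × 17.326 ≈ 101.2 kt.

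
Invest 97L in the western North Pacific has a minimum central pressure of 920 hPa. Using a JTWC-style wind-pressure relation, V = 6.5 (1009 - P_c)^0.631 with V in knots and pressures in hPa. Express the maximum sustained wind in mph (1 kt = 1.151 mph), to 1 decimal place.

ΔP = 1009 − 920 = 89 hPa.
V ≈ 6.5 × 89^0.631 = 6.5 × 16.985 ≈ 110.402 kt.
110.402 × 1.151 ≈ 127.07 mph → 127.1 mph.

127.1 mph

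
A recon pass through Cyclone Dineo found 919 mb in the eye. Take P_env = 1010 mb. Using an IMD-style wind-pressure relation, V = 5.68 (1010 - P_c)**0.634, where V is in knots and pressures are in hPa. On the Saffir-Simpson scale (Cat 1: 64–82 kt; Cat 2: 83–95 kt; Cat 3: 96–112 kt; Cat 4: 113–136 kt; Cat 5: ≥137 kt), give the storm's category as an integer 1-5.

3

ΔP = 1010 − 919 = 91 mb.
V ≈ 5.68 × 91^0.634 = 5.68 × 17.46 ≈ 99 kt.
99 kt falls in the Category 3 band.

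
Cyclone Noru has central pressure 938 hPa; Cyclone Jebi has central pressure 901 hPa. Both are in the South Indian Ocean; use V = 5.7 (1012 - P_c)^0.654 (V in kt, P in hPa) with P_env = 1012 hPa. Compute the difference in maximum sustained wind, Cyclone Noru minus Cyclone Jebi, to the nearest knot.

-29 kt

Cyclone Noru: ΔP = 74; V ≈ 5.7 × 74^0.654 ≈ 95.14 kt.
Cyclone Jebi: ΔP = 111; V ≈ 5.7 × 111^0.654 ≈ 124.03 kt.
Difference ≈ 95.14 − 124.03 = -28.89 → -29 kt.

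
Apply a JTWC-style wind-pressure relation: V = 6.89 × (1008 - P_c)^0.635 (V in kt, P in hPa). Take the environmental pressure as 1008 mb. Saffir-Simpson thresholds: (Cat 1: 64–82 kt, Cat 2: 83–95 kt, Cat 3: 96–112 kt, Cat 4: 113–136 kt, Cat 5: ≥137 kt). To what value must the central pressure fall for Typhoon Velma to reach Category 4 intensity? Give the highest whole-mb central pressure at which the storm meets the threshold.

926 mb

Category 4 begins at V = 113 kt.
Required ΔP = (113/6.89)^(1/0.635) = 16.401^1.575 ≈ 81.88 mb.
P_c ≤ 1008 − 81.88 = 926.12, so the highest integer P_c is 926 mb.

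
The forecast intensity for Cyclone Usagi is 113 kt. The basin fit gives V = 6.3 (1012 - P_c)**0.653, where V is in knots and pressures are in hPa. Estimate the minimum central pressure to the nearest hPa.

929 hPa

ΔP = (V / 6.3)^(1/0.653) = (113/6.3)^1.531.
113/6.3 = 17.937; 17.937^1.531 ≈ 83.17 hPa.
P_c = 1012 − 83.17 = 928.83 ≈ 929 hPa.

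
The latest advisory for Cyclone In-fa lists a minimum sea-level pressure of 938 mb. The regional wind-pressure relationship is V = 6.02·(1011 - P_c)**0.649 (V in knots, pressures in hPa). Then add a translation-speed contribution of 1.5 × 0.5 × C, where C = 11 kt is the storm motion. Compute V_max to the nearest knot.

106 kt

ΔP = 1011 − 938 = 73 mb.
73^0.649 ≈ 16.192.
V ≈ 6.02 × 16.192 ≈ 97.5 kt.
Translation term: 1.5 × 0.5 × 11 = 8.25 kt.
Corrected V ≈ 105.75 kt → 106 kt.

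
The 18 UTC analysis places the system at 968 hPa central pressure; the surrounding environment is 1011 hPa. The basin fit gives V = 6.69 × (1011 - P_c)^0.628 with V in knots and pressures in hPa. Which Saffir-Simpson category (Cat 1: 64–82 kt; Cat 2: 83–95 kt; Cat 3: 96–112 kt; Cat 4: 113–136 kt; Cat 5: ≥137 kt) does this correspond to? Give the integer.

1

ΔP = 1011 − 968 = 43 hPa.
V ≈ 6.69 × 43^0.628 = 6.69 × 10.61 ≈ 71 kt.
71 kt falls in the Category 1 band.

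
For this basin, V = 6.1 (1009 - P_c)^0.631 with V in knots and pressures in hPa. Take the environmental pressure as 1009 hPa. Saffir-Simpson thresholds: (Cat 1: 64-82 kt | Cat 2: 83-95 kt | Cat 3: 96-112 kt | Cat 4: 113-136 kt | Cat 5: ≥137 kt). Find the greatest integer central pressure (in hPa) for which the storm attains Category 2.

Category 2 begins at V = 83 kt.
Required ΔP = (83/6.1)^(1/0.631) = 13.607^1.585 ≈ 62.63 hPa.
P_c ≤ 1009 − 62.63 = 946.37, so the highest integer P_c is 946 hPa.

946 hPa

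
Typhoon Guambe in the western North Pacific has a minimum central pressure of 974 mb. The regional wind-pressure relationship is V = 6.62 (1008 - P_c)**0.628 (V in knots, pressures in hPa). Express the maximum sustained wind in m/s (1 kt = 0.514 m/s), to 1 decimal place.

ΔP = 1008 − 974 = 34 mb.
V ≈ 6.62 × 34^0.628 = 6.62 × 9.157 ≈ 60.622 kt.
60.622 × 0.514 ≈ 31.16 m/s → 31.2 m/s.

31.2 m/s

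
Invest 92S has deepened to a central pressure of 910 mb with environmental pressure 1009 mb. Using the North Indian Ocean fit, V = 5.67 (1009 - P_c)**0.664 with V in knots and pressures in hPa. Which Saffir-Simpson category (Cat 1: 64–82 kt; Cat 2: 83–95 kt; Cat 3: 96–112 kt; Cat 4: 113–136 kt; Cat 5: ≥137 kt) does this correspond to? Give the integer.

4

ΔP = 1009 − 910 = 99 mb.
V ≈ 5.67 × 99^0.664 = 5.67 × 21.14 ≈ 120 kt.
120 kt falls in the Category 4 band.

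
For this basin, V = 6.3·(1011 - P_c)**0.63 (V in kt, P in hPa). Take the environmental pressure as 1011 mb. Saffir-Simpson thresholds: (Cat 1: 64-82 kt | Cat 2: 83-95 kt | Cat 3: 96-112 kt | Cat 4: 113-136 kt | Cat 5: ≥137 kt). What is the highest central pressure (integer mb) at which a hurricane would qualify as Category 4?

Category 4 begins at V = 113 kt.
Required ΔP = (113/6.3)^(1/0.63) = 17.937^1.587 ≈ 97.74 mb.
P_c ≤ 1011 − 97.74 = 913.26, so the highest integer P_c is 913 mb.

913 mb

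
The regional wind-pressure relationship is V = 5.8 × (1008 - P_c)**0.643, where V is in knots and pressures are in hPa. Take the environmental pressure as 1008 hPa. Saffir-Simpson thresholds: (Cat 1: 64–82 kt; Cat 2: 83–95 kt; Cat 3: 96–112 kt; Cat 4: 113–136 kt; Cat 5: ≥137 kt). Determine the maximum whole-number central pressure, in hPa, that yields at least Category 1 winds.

Category 1 begins at V = 64 kt.
Required ΔP = (64/5.8)^(1/0.643) = 11.034^1.555 ≈ 41.85 hPa.
P_c ≤ 1008 − 41.85 = 966.15, so the highest integer P_c is 966 hPa.

966 hPa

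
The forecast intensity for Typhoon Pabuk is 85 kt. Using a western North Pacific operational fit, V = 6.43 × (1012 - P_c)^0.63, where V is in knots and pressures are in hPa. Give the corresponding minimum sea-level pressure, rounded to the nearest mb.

952 mb

ΔP = (V / 6.43)^(1/0.63) = (85/6.43)^1.587.
85/6.43 = 13.219; 13.219^1.587 ≈ 60.21 mb.
P_c = 1012 − 60.21 = 951.79 ≈ 952 mb.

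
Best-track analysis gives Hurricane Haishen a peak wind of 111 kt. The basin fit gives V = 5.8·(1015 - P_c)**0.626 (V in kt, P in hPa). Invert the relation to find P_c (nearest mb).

903 mb

ΔP = (V / 5.8)^(1/0.626) = (111/5.8)^1.597.
111/5.8 = 19.138; 19.138^1.597 ≈ 111.62 mb.
P_c = 1015 − 111.62 = 903.38 ≈ 903 mb.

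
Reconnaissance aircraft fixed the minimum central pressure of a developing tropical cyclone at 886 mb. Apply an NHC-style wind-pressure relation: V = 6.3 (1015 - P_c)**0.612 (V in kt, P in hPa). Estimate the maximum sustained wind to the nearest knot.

123 kt

ΔP = 1015 − 886 = 129 mb.
129^0.612 ≈ 19.574.
V ≈ 6.3 × 19.574 ≈ 123.3 kt.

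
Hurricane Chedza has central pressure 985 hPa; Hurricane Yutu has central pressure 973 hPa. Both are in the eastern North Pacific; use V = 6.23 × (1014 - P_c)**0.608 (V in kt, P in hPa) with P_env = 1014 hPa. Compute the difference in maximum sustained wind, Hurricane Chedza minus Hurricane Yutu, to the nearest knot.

Hurricane Chedza: ΔP = 29; V ≈ 6.23 × 29^0.608 ≈ 48.26 kt.
Hurricane Yutu: ΔP = 41; V ≈ 6.23 × 41^0.608 ≈ 59.57 kt.
Difference ≈ 48.26 − 59.57 = -11.31 → -11 kt.

-11 kt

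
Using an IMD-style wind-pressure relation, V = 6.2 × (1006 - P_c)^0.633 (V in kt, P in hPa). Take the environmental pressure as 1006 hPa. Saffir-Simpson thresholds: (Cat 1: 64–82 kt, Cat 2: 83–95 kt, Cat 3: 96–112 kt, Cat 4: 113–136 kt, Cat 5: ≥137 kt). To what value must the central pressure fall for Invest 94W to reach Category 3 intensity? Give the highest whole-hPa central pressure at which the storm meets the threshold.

930 hPa

Category 3 begins at V = 96 kt.
Required ΔP = (96/6.2)^(1/0.633) = 15.484^1.580 ≈ 75.81 hPa.
P_c ≤ 1006 − 75.81 = 930.19, so the highest integer P_c is 930 hPa.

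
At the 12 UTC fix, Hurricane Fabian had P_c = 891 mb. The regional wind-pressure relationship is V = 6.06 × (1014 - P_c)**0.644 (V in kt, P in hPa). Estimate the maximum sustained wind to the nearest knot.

134 kt

ΔP = 1014 − 891 = 123 mb.
123^0.644 ≈ 22.177.
V ≈ 6.06 × 22.177 ≈ 134.4 kt.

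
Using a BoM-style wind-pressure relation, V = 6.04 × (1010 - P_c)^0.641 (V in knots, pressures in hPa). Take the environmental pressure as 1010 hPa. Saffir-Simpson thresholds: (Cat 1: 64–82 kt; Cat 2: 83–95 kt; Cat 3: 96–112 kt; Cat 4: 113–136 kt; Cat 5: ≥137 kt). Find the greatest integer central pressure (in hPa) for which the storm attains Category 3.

Category 3 begins at V = 96 kt.
Required ΔP = (96/6.04)^(1/0.641) = 15.894^1.560 ≈ 74.82 hPa.
P_c ≤ 1010 − 74.82 = 935.18, so the highest integer P_c is 935 hPa.

935 hPa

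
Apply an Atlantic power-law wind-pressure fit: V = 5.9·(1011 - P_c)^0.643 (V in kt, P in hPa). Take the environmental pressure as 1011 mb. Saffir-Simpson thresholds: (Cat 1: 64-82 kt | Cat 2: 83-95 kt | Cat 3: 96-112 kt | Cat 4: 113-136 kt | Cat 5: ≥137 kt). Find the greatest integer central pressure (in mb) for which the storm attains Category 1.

970 mb

Category 1 begins at V = 64 kt.
Required ΔP = (64/5.9)^(1/0.643) = 10.847^1.555 ≈ 40.75 mb.
P_c ≤ 1011 − 40.75 = 970.25, so the highest integer P_c is 970 mb.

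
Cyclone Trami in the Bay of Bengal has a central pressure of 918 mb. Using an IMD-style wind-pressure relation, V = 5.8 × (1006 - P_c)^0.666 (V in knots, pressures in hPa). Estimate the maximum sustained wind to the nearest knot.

ΔP = 1006 − 918 = 88 mb.
88^0.666 ≈ 19.725.
V ≈ 5.8 × 19.725 ≈ 114.4 kt.

114 kt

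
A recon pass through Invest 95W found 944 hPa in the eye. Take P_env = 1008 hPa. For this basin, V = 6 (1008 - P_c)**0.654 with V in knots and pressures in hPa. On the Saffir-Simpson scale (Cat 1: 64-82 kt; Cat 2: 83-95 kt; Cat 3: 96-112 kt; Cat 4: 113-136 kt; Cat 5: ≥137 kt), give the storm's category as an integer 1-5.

ΔP = 1008 − 944 = 64 hPa.
V ≈ 6 × 64^0.654 = 6 × 15.18 ≈ 91 kt.
91 kt falls in the Category 2 band.

2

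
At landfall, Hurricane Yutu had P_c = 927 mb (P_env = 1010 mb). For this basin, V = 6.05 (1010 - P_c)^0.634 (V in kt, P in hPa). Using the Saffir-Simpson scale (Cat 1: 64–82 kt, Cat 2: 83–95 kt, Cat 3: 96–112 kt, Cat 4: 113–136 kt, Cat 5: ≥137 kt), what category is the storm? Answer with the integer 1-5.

3

ΔP = 1010 − 927 = 83 mb.
V ≈ 6.05 × 83^0.634 = 6.05 × 16.47 ≈ 100 kt.
100 kt falls in the Category 3 band.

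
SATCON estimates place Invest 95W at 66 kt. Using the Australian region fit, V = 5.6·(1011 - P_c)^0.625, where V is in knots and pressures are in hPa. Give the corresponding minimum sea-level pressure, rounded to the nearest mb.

959 mb

ΔP = (V / 5.6)^(1/0.625) = (66/5.6)^1.600.
66/5.6 = 11.786; 11.786^1.600 ≈ 51.78 mb.
P_c = 1011 − 51.78 = 959.22 ≈ 959 mb.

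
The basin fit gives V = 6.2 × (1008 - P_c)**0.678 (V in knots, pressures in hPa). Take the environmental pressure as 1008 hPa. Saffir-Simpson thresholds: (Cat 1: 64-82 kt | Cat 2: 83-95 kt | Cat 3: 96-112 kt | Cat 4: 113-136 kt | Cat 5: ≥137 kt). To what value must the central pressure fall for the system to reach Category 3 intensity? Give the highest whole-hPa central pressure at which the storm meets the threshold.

951 hPa

Category 3 begins at V = 96 kt.
Required ΔP = (96/6.2)^(1/0.678) = 15.484^1.475 ≈ 56.88 hPa.
P_c ≤ 1008 − 56.88 = 951.12, so the highest integer P_c is 951 hPa.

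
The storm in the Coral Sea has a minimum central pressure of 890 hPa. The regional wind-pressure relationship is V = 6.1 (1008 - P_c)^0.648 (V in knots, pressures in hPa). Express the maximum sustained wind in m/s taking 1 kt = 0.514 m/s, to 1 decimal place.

ΔP = 1008 − 890 = 118 hPa.
V ≈ 6.1 × 118^0.648 = 6.1 × 22.008 ≈ 134.248 kt.
134.248 × 0.514 ≈ 69.00 m/s → 69.0 m/s.

69.0 m/s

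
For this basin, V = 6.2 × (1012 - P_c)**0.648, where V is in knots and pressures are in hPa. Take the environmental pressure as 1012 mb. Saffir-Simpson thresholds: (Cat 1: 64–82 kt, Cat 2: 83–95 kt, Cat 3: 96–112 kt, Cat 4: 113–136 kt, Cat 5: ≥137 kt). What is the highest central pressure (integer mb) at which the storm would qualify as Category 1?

Category 1 begins at V = 64 kt.
Required ΔP = (64/6.2)^(1/0.648) = 10.323^1.543 ≈ 36.68 mb.
P_c ≤ 1012 − 36.68 = 975.32, so the highest integer P_c is 975 mb.

975 mb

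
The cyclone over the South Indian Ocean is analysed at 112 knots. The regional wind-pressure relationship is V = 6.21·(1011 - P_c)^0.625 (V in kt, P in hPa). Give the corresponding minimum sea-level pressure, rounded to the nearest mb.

ΔP = (V / 6.21)^(1/0.625) = (112/6.21)^1.600.
112/6.21 = 18.035; 18.035^1.600 ≈ 102.28 mb.
P_c = 1011 − 102.28 = 908.72 ≈ 909 mb.

909 mb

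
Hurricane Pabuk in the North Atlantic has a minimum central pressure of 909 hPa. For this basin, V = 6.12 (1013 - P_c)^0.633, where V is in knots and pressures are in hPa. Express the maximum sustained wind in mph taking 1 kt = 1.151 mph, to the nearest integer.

ΔP = 1013 − 909 = 104 hPa.
V ≈ 6.12 × 104^0.633 = 6.12 × 18.914 ≈ 115.753 kt.
115.753 × 1.151 ≈ 133.23 mph → 133 mph.

133 mph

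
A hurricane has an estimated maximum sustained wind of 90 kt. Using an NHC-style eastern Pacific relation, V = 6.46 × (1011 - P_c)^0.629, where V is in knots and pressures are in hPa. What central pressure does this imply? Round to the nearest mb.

ΔP = (V / 6.46)^(1/0.629) = (90/6.46)^1.590.
90/6.46 = 13.932; 13.932^1.590 ≈ 65.88 mb.
P_c = 1011 − 65.88 = 945.12 ≈ 945 mb.

945 mb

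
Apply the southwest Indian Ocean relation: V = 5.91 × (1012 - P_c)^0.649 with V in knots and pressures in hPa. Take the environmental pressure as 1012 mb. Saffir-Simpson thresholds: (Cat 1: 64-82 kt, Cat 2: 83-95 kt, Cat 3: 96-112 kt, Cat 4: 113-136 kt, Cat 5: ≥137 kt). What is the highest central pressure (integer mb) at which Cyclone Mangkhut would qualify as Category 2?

Category 2 begins at V = 83 kt.
Required ΔP = (83/5.91)^(1/0.649) = 14.044^1.541 ≈ 58.63 mb.
P_c ≤ 1012 − 58.63 = 953.37, so the highest integer P_c is 953 mb.

953 mb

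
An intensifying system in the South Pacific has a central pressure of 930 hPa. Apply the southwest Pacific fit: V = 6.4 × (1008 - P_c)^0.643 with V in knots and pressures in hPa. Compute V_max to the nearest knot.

ΔP = 1008 − 930 = 78 hPa.
78^0.643 ≈ 16.467.
V ≈ 6.4 × 16.467 ≈ 105.4 kt.

105 kt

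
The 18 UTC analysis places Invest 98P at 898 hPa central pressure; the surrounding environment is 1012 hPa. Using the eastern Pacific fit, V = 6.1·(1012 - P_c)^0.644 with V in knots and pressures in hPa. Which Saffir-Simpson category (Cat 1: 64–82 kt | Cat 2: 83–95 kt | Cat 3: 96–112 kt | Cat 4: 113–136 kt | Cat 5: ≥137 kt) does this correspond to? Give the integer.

4

ΔP = 1012 − 898 = 114 hPa.
V ≈ 6.1 × 114^0.644 = 6.1 × 21.12 ≈ 129 kt.
129 kt falls in the Category 4 band.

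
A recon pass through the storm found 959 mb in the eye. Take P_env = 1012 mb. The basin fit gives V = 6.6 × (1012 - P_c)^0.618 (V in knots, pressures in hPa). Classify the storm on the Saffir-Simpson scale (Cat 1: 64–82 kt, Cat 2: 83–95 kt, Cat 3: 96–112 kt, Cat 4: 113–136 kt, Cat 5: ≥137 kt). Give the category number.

ΔP = 1012 − 959 = 53 mb.
V ≈ 6.6 × 53^0.618 = 6.6 × 11.63 ≈ 77 kt.
77 kt falls in the Category 1 band.

1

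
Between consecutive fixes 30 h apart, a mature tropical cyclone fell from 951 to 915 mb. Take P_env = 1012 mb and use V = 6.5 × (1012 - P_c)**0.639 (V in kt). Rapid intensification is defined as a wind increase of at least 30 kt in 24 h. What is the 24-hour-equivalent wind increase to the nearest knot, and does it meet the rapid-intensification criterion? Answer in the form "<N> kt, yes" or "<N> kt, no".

V₁: ΔP = 61, V ≈ 6.5 × 61^0.639 ≈ 89.90 kt.
V₂: ΔP = 97, V ≈ 6.5 × 97^0.639 ≈ 120.91 kt.
ΔV over 30 h = 31.01 kt → 24 h equivalent = 31.01 × 24/30 ≈ 24.81 kt.
25 kt < 30 kt ⇒ not rapid intensification.

25 kt, no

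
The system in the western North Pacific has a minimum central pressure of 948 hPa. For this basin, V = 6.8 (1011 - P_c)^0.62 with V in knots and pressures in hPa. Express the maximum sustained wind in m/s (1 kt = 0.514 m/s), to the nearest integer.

ΔP = 1011 − 948 = 63 hPa.
V ≈ 6.8 × 63^0.62 = 6.8 × 13.049 ≈ 88.736 kt.
88.736 × 0.514 ≈ 45.61 m/s → 46 m/s.

46 m/s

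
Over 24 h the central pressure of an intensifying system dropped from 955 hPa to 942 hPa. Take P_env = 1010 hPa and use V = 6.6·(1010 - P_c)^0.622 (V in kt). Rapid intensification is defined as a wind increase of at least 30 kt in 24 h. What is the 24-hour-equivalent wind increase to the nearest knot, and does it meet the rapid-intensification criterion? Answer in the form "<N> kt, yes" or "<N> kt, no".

V₁: ΔP = 55, V ≈ 6.6 × 55^0.622 ≈ 79.81 kt.
V₂: ΔP = 68, V ≈ 6.6 × 68^0.622 ≈ 91.07 kt.
ΔV over 24 h = 11.26 kt → 24 h equivalent = 11.26 × 24/24 ≈ 11.26 kt.
11 kt < 30 kt ⇒ not rapid intensification.

11 kt, no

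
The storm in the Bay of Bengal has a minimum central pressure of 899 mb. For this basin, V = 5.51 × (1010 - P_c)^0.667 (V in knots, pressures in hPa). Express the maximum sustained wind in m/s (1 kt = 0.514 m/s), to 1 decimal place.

ΔP = 1010 − 899 = 111 mb.
V ≈ 5.51 × 111^0.667 = 5.51 × 23.133 ≈ 127.462 kt.
127.462 × 0.514 ≈ 65.52 m/s → 65.5 m/s.

65.5 m/s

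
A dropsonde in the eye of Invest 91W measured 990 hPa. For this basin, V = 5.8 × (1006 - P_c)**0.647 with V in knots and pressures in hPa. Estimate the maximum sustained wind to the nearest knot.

ΔP = 1006 − 990 = 16 hPa.
16^0.647 ≈ 6.013.
V ≈ 5.8 × 6.013 ≈ 34.9 kt.

35 kt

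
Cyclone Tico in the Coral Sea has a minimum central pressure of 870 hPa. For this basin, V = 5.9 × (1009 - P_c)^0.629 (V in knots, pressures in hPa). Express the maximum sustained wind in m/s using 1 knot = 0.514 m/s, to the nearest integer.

68 m/s

ΔP = 1009 − 870 = 139 hPa.
V ≈ 5.9 × 139^0.629 = 5.9 × 22.282 ≈ 131.464 kt.
131.464 × 0.514 ≈ 67.57 m/s → 68 m/s.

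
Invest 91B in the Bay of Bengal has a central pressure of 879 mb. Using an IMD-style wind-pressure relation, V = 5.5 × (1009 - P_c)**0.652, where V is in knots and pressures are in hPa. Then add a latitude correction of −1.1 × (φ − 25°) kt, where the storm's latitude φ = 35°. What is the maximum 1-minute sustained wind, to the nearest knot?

120 kt

ΔP = 1009 − 879 = 130 mb.
130^0.652 ≈ 23.894.
V ≈ 5.5 × 23.894 ≈ 131.4 kt.
Latitude correction: −1.1 × (35 − 25) = -11 kt.
Corrected V ≈ 120.4 kt → 120 kt.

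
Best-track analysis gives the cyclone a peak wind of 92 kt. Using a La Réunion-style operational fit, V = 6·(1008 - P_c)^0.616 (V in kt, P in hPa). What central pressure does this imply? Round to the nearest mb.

924 mb

ΔP = (V / 6)^(1/0.616) = (92/6)^1.623.
92/6 = 15.333; 15.333^1.623 ≈ 84.09 mb.
P_c = 1008 − 84.09 = 923.91 ≈ 924 mb.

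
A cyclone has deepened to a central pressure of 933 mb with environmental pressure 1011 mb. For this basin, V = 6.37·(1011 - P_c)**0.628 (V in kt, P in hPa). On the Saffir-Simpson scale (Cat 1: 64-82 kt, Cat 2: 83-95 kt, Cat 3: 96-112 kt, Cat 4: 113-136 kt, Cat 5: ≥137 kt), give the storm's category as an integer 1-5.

3

ΔP = 1011 − 933 = 78 mb.
V ≈ 6.37 × 78^0.628 = 6.37 × 15.43 ≈ 98 kt.
98 kt falls in the Category 3 band.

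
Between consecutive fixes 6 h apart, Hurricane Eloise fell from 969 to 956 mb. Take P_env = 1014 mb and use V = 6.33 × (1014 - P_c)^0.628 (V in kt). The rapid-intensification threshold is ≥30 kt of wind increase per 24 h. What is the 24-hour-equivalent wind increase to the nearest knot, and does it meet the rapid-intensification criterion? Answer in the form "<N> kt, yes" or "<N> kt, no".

V₁: ΔP = 45, V ≈ 6.33 × 45^0.628 ≈ 69.12 kt.
V₂: ΔP = 58, V ≈ 6.33 × 58^0.628 ≈ 81.07 kt.
ΔV over 6 h = 11.95 kt → 24 h equivalent = 11.95 × 24/6 ≈ 47.80 kt.
48 kt ≥ 30 kt ⇒ rapid intensification.

48 kt, yes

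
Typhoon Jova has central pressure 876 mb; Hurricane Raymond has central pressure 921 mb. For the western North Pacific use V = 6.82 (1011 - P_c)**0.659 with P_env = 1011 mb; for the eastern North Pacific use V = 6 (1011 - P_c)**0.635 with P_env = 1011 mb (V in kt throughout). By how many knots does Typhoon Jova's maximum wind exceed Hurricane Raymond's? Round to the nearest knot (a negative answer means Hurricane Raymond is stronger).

Typhoon Jova: ΔP = 135; V ≈ 6.82 × 135^0.659 ≈ 172.85 kt.
Hurricane Raymond: ΔP = 90; V ≈ 6 × 90^0.635 ≈ 104.49 kt.
Difference ≈ 172.85 − 104.49 = 68.36 → 68 kt.

68 kt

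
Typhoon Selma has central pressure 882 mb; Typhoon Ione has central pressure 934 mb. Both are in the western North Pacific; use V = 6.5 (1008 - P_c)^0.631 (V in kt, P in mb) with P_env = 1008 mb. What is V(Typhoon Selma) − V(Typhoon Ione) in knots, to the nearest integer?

39 kt

Typhoon Selma: ΔP = 126; V ≈ 6.5 × 126^0.631 ≈ 137.48 kt.
Typhoon Ione: ΔP = 74; V ≈ 6.5 × 74^0.631 ≈ 98.26 kt.
Difference ≈ 137.48 − 98.26 = 39.22 → 39 kt.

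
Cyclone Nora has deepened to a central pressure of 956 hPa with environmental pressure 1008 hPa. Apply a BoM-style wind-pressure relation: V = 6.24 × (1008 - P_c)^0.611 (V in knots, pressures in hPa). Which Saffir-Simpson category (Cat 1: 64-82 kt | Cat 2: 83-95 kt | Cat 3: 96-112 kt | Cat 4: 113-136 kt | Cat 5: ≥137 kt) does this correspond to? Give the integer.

ΔP = 1008 − 956 = 52 hPa.
V ≈ 6.24 × 52^0.611 = 6.24 × 11.18 ≈ 70 kt.
70 kt falls in the Category 1 band.

1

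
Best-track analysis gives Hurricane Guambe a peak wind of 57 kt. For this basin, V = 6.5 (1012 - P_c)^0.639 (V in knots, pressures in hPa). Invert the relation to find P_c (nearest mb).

ΔP = (V / 6.5)^(1/0.639) = (57/6.5)^1.565.
57/6.5 = 8.769; 8.769^1.565 ≈ 29.90 mb.
P_c = 1012 − 29.90 = 982.10 ≈ 982 mb.

982 mb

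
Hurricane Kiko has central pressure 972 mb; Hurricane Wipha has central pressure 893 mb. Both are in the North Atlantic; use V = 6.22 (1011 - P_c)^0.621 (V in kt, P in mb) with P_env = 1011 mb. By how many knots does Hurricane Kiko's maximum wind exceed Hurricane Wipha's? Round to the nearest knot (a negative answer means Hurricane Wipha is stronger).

-60 kt

Hurricane Kiko: ΔP = 39; V ≈ 6.22 × 39^0.621 ≈ 60.51 kt.
Hurricane Wipha: ΔP = 118; V ≈ 6.22 × 118^0.621 ≈ 120.35 kt.
Difference ≈ 60.51 − 120.35 = -59.84 → -60 kt.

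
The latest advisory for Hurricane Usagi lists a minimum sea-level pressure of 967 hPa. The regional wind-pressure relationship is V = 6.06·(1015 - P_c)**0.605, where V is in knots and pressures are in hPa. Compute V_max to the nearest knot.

ΔP = 1015 − 967 = 48 hPa.
48^0.605 ≈ 10.403.
V ≈ 6.06 × 10.403 ≈ 63.0 kt.

63 kt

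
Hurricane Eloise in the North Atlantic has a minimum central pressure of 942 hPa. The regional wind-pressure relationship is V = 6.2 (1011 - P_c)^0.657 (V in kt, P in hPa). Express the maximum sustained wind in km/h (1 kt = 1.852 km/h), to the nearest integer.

ΔP = 1011 − 942 = 69 hPa.
V ≈ 6.2 × 69^0.657 = 6.2 × 16.148 ≈ 100.119 kt.
100.119 × 1.852 ≈ 185.42 km/h → 185 km/h.

185 km/h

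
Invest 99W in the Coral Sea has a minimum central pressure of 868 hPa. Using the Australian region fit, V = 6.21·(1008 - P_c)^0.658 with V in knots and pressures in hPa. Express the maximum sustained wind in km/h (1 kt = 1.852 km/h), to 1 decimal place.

ΔP = 1008 − 868 = 140 hPa.
V ≈ 6.21 × 140^0.658 = 6.21 × 25.832 ≈ 160.415 kt.
160.415 × 1.852 ≈ 297.09 km/h → 297.1 km/h.

297.1 km/h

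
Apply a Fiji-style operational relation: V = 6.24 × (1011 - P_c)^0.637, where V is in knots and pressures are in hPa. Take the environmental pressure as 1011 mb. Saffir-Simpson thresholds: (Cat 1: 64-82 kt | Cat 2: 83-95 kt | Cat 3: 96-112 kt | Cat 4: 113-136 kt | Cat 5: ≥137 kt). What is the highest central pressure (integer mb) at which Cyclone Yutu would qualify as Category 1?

972 mb

Category 1 begins at V = 64 kt.
Required ΔP = (64/6.24)^(1/0.637) = 10.256^1.570 ≈ 38.65 mb.
P_c ≤ 1011 − 38.65 = 972.35, so the highest integer P_c is 972 mb.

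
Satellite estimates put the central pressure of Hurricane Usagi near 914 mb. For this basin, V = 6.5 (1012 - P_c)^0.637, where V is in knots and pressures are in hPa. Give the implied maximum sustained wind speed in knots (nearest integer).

ΔP = 1012 − 914 = 98 mb.
98^0.637 ≈ 18.553.
V ≈ 6.5 × 18.553 ≈ 120.6 kt.

121 kt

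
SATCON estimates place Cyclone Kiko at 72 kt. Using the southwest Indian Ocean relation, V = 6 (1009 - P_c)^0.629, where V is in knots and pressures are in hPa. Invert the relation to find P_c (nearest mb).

957 mb

ΔP = (V / 6)^(1/0.629) = (72/6)^1.590.
72/6 = 12.000; 12.000^1.590 ≈ 51.96 mb.
P_c = 1009 − 51.96 = 957.04 ≈ 957 mb.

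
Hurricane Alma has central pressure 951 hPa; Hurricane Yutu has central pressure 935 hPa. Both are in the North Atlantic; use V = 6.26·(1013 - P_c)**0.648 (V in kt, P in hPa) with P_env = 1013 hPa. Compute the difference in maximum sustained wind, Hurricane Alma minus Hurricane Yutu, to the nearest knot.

Hurricane Alma: ΔP = 62; V ≈ 6.26 × 62^0.648 ≈ 90.79 kt.
Hurricane Yutu: ΔP = 78; V ≈ 6.26 × 78^0.648 ≈ 105.35 kt.
Difference ≈ 90.79 − 105.35 = -14.56 → -15 kt.

-15 kt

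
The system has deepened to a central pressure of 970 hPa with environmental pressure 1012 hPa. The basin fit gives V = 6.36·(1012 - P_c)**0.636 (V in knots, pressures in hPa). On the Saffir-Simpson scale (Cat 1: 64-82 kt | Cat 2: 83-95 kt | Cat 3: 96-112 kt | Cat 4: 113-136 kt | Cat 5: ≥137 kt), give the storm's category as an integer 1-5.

ΔP = 1012 − 970 = 42 hPa.
V ≈ 6.36 × 42^0.636 = 6.36 × 10.77 ≈ 69 kt.
69 kt falls in the Category 1 band.

1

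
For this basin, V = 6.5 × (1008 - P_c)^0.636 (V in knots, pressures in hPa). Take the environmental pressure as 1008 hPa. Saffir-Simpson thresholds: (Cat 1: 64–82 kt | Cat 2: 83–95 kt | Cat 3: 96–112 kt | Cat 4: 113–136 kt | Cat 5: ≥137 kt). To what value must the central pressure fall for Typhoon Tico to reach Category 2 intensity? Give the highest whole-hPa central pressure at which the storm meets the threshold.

Category 2 begins at V = 83 kt.
Required ΔP = (83/6.5)^(1/0.636) = 12.769^1.572 ≈ 54.86 hPa.
P_c ≤ 1008 − 54.86 = 953.14, so the highest integer P_c is 953 hPa.

953 hPa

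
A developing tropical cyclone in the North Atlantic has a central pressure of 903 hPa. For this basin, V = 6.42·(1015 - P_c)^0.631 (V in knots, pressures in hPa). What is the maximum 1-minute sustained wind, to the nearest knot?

126 kt

ΔP = 1015 − 903 = 112 hPa.
112^0.631 ≈ 19.636.
V ≈ 6.42 × 19.636 ≈ 126.1 kt.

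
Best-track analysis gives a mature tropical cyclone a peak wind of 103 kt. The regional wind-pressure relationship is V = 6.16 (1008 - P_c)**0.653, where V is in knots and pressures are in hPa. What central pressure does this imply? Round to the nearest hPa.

ΔP = (V / 6.16)^(1/0.653) = (103/6.16)^1.531.
103/6.16 = 16.721; 16.721^1.531 ≈ 74.69 hPa.
P_c = 1008 − 74.69 = 933.31 ≈ 933 hPa.

933 hPa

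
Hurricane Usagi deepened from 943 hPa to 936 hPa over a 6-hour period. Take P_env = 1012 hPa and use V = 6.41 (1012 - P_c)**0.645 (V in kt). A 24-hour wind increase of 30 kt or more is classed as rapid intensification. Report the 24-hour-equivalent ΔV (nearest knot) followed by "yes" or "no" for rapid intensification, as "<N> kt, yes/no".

V₁: ΔP = 69, V ≈ 6.41 × 69^0.645 ≈ 98.38 kt.
V₂: ΔP = 76, V ≈ 6.41 × 76^0.645 ≈ 104.71 kt.
ΔV over 6 h = 6.33 kt → 24 h equivalent = 6.33 × 24/6 ≈ 25.32 kt.
25 kt < 30 kt ⇒ not rapid intensification.

25 kt, no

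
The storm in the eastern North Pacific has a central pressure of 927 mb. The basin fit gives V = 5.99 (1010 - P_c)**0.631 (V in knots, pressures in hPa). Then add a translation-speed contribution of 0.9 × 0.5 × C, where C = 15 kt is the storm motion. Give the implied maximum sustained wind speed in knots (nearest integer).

104 kt

ΔP = 1010 − 927 = 83 mb.
83^0.631 ≈ 16.253.
V ≈ 5.99 × 16.253 ≈ 97.4 kt.
Translation term: 0.9 × 0.5 × 15 = 6.75 kt.
Corrected V ≈ 104.15 kt → 104 kt.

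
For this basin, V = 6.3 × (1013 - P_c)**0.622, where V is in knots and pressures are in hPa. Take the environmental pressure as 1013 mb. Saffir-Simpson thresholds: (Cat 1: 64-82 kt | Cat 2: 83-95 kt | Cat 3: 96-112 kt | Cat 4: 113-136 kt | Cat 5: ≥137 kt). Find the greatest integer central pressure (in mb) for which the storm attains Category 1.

971 mb

Category 1 begins at V = 64 kt.
Required ΔP = (64/6.3)^(1/0.622) = 10.159^1.608 ≈ 41.56 mb.
P_c ≤ 1013 − 41.56 = 971.44, so the highest integer P_c is 971 mb.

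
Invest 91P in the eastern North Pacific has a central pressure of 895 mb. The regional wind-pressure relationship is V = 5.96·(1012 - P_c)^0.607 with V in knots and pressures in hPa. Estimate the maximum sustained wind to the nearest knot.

ΔP = 1012 − 895 = 117 mb.
117^0.607 ≈ 18.005.
V ≈ 5.96 × 18.005 ≈ 107.3 kt.

107 kt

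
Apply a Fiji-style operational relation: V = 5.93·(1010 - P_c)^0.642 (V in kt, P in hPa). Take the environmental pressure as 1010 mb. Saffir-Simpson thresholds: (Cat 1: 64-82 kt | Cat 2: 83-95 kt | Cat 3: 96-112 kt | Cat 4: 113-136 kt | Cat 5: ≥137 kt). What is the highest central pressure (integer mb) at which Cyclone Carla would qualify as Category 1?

Category 1 begins at V = 64 kt.
Required ΔP = (64/5.93)^(1/0.642) = 10.793^1.558 ≈ 40.67 mb.
P_c ≤ 1010 − 40.67 = 969.33, so the highest integer P_c is 969 mb.

969 mb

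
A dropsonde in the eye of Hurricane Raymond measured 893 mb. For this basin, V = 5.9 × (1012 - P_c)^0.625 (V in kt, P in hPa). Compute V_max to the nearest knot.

117 kt

ΔP = 1012 − 893 = 119 mb.
119^0.625 ≈ 19.825.
V ≈ 5.9 × 19.825 ≈ 117.0 kt.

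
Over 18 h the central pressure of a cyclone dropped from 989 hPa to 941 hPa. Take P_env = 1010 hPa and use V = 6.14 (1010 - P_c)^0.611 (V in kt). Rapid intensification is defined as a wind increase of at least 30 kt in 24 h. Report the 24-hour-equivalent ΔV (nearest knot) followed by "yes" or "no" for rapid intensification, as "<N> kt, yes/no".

V₁: ΔP = 21, V ≈ 6.14 × 21^0.611 ≈ 39.45 kt.
V₂: ΔP = 69, V ≈ 6.14 × 69^0.611 ≈ 81.60 kt.
ΔV over 18 h = 42.15 kt → 24 h equivalent = 42.15 × 24/18 ≈ 56.20 kt.
56 kt ≥ 30 kt ⇒ rapid intensification.

56 kt, yes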